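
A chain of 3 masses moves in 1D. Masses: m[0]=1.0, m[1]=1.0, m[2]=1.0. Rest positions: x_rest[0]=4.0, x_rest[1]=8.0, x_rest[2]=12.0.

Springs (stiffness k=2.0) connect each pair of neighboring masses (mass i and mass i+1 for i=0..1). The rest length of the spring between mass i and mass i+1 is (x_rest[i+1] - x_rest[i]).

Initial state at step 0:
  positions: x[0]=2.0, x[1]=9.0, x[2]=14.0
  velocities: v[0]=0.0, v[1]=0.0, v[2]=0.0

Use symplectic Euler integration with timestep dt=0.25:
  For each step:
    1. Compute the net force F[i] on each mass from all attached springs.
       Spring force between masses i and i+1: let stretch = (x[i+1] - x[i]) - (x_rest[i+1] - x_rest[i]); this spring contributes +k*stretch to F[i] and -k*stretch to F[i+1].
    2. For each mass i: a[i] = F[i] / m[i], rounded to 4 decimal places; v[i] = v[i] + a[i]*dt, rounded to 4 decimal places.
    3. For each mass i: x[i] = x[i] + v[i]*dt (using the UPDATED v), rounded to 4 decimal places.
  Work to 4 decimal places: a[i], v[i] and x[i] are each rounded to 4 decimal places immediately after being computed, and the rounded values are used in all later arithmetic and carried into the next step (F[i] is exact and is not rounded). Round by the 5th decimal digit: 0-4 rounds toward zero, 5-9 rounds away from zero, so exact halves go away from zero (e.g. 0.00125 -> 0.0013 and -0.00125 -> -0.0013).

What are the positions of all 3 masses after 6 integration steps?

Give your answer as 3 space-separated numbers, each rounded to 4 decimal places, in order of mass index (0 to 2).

Answer: 5.9194 7.9002 11.1807

Derivation:
Step 0: x=[2.0000 9.0000 14.0000] v=[0.0000 0.0000 0.0000]
Step 1: x=[2.3750 8.7500 13.8750] v=[1.5000 -1.0000 -0.5000]
Step 2: x=[3.0469 8.3438 13.6094] v=[2.6875 -1.6250 -1.0625]
Step 3: x=[3.8809 7.9336 13.1856] v=[3.3360 -1.6407 -1.6953]
Step 4: x=[4.7215 7.6733 12.6053] v=[3.3624 -1.0411 -2.3213]
Step 5: x=[5.4311 7.6606 11.9085] v=[2.8383 -0.0510 -2.7873]
Step 6: x=[5.9194 7.9002 11.1807] v=[1.9531 0.9582 -2.9113]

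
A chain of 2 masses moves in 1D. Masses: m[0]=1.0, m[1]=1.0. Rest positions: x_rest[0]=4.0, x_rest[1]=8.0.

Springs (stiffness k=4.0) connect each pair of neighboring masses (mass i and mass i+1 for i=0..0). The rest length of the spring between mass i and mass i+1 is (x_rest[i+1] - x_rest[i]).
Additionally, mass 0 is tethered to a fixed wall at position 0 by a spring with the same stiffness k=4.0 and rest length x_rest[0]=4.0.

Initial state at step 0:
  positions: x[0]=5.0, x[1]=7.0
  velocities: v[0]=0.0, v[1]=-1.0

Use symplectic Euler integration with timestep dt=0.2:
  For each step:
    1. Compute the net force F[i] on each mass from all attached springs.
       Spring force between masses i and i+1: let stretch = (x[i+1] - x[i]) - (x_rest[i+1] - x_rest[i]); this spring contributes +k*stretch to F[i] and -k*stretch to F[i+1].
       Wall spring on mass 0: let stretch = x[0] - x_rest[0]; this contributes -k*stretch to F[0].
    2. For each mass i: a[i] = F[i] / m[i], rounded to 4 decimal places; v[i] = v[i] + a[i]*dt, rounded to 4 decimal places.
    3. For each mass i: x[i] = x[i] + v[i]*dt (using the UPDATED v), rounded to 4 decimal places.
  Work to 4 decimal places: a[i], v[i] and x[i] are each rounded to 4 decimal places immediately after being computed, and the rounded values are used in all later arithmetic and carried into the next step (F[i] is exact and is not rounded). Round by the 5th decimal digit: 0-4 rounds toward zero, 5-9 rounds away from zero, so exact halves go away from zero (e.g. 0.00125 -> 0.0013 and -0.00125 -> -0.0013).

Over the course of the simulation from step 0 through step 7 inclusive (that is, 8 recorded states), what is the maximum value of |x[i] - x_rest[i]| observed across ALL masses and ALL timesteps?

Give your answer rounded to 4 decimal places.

Step 0: x=[5.0000 7.0000] v=[0.0000 -1.0000]
Step 1: x=[4.5200 7.1200] v=[-2.4000 0.6000]
Step 2: x=[3.7328 7.4640] v=[-3.9360 1.7200]
Step 3: x=[2.9453 7.8510] v=[-3.9373 1.9350]
Step 4: x=[2.4715 8.0931] v=[-2.3690 1.2104]
Step 5: x=[2.5017 8.0757] v=[0.1511 -0.0869]
Step 6: x=[3.0235 7.8065] v=[2.6089 -1.3461]
Step 7: x=[3.8268 7.4120] v=[4.0165 -1.9725]
Max displacement = 1.5285

Answer: 1.5285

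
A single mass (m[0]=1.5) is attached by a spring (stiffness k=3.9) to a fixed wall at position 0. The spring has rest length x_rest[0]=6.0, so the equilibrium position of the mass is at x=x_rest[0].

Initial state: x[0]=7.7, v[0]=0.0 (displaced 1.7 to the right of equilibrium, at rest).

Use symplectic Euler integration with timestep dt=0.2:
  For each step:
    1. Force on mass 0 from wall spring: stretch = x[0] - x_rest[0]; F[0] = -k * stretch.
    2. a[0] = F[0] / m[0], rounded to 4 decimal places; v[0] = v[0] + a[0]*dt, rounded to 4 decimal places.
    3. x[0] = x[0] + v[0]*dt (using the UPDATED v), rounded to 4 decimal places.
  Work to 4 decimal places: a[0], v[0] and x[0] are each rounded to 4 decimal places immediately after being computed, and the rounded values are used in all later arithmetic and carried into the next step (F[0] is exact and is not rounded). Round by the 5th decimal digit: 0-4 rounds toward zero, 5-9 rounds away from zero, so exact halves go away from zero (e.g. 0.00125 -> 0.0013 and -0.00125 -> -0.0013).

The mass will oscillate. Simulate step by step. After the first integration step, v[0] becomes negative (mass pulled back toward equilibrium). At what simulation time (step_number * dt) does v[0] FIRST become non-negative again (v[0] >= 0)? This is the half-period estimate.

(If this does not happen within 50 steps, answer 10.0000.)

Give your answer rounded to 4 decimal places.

Step 0: x=[7.7000] v=[0.0000]
Step 1: x=[7.5232] v=[-0.8840]
Step 2: x=[7.1880] v=[-1.6761]
Step 3: x=[6.7292] v=[-2.2939]
Step 4: x=[6.1946] v=[-2.6731]
Step 5: x=[5.6397] v=[-2.7743]
Step 6: x=[5.1223] v=[-2.5869]
Step 7: x=[4.6962] v=[-2.1305]
Step 8: x=[4.4057] v=[-1.4525]
Step 9: x=[4.2810] v=[-0.6235]
Step 10: x=[4.3351] v=[0.2704]
First v>=0 after going negative at step 10, time=2.0000

Answer: 2.0000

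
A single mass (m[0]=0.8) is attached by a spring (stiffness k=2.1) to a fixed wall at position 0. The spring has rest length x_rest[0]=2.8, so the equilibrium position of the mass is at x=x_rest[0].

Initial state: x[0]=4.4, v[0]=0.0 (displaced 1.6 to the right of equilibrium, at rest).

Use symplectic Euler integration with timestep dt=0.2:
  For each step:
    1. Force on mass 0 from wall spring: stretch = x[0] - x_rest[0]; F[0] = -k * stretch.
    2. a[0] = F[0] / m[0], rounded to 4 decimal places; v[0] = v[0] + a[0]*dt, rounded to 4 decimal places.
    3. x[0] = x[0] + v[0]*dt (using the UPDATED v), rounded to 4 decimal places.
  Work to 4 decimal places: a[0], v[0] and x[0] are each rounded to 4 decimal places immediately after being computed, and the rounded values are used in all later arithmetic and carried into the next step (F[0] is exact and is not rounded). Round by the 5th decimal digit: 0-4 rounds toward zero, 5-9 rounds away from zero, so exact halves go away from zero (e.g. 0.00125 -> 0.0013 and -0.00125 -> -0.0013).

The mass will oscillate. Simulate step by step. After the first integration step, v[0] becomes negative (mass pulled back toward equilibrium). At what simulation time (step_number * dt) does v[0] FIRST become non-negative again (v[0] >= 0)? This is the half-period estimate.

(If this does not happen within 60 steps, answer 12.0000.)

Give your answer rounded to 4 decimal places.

Answer: 2.0000

Derivation:
Step 0: x=[4.4000] v=[0.0000]
Step 1: x=[4.2320] v=[-0.8400]
Step 2: x=[3.9136] v=[-1.5918]
Step 3: x=[3.4783] v=[-2.1764]
Step 4: x=[2.9718] v=[-2.5325]
Step 5: x=[2.4473] v=[-2.6227]
Step 6: x=[1.9598] v=[-2.4375]
Step 7: x=[1.5605] v=[-1.9964]
Step 8: x=[1.2914] v=[-1.3457]
Step 9: x=[1.1807] v=[-0.5537]
Step 10: x=[1.2400] v=[0.2964]
First v>=0 after going negative at step 10, time=2.0000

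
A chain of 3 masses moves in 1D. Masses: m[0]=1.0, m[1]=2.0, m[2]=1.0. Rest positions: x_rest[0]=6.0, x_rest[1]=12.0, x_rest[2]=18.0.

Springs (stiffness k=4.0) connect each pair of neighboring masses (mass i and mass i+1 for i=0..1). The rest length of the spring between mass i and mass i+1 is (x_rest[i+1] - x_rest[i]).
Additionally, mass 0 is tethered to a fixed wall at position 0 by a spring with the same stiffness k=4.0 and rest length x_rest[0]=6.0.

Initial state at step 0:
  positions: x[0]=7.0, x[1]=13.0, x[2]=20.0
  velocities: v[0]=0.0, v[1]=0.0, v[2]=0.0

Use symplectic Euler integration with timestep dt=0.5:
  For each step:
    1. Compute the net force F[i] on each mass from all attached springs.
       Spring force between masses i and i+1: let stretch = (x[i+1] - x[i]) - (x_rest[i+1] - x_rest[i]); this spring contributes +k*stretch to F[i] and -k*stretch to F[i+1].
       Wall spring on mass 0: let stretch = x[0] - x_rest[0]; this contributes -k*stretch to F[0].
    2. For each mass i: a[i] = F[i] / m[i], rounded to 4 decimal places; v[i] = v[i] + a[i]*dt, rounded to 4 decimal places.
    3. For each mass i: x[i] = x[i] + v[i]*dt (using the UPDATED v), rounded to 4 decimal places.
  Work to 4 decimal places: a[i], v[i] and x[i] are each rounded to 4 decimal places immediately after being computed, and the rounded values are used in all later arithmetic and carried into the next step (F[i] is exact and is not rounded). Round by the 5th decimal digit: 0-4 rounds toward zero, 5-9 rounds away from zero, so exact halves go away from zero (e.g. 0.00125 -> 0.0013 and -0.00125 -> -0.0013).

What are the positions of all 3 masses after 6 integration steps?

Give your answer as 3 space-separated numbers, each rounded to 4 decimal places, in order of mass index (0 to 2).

Step 0: x=[7.0000 13.0000 20.0000] v=[0.0000 0.0000 0.0000]
Step 1: x=[6.0000 13.5000 19.0000] v=[-2.0000 1.0000 -2.0000]
Step 2: x=[6.5000 13.0000 18.5000] v=[1.0000 -1.0000 -1.0000]
Step 3: x=[7.0000 12.0000 18.5000] v=[1.0000 -2.0000 0.0000]
Step 4: x=[5.5000 11.7500 18.0000] v=[-3.0000 -0.5000 -1.0000]
Step 5: x=[4.7500 11.5000 17.2500] v=[-1.5000 -0.5000 -1.5000]
Step 6: x=[6.0000 10.7500 16.7500] v=[2.5000 -1.5000 -1.0000]

Answer: 6.0000 10.7500 16.7500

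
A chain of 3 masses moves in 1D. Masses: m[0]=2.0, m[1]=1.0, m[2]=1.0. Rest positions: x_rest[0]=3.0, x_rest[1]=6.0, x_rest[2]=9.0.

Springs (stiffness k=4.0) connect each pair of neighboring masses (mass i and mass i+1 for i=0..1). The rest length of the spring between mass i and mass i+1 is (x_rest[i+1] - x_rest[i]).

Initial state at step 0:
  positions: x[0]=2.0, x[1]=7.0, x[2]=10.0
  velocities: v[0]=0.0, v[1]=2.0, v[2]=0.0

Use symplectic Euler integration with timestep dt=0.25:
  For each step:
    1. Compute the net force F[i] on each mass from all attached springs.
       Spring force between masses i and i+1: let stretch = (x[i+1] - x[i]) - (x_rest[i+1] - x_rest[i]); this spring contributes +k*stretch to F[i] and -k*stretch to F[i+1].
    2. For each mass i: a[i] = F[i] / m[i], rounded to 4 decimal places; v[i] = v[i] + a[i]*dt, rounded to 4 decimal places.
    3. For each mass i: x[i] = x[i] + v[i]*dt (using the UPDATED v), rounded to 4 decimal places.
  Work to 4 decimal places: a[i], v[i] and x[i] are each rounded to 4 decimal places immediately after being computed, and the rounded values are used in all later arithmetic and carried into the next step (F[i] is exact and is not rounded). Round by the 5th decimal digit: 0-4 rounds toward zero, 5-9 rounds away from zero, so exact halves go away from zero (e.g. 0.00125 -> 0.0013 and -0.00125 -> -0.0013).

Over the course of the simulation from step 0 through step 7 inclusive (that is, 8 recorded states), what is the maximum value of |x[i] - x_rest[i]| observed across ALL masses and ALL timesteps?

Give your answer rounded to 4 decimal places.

Answer: 1.6190

Derivation:
Step 0: x=[2.0000 7.0000 10.0000] v=[0.0000 2.0000 0.0000]
Step 1: x=[2.2500 7.0000 10.0000] v=[1.0000 0.0000 0.0000]
Step 2: x=[2.7188 6.5625 10.0000] v=[1.8750 -1.7500 0.0000]
Step 3: x=[3.2930 6.0235 9.8906] v=[2.2969 -2.1562 -0.4375]
Step 4: x=[3.8336 5.7686 9.5645] v=[2.1622 -1.0196 -1.3046]
Step 5: x=[4.2410 5.9789 9.0394] v=[1.6297 0.8413 -2.1005]
Step 6: x=[4.4907 6.5199 8.4992] v=[0.9987 2.1639 -2.1610]
Step 7: x=[4.6190 7.0484 8.2141] v=[0.5133 2.1140 -1.1403]
Max displacement = 1.6190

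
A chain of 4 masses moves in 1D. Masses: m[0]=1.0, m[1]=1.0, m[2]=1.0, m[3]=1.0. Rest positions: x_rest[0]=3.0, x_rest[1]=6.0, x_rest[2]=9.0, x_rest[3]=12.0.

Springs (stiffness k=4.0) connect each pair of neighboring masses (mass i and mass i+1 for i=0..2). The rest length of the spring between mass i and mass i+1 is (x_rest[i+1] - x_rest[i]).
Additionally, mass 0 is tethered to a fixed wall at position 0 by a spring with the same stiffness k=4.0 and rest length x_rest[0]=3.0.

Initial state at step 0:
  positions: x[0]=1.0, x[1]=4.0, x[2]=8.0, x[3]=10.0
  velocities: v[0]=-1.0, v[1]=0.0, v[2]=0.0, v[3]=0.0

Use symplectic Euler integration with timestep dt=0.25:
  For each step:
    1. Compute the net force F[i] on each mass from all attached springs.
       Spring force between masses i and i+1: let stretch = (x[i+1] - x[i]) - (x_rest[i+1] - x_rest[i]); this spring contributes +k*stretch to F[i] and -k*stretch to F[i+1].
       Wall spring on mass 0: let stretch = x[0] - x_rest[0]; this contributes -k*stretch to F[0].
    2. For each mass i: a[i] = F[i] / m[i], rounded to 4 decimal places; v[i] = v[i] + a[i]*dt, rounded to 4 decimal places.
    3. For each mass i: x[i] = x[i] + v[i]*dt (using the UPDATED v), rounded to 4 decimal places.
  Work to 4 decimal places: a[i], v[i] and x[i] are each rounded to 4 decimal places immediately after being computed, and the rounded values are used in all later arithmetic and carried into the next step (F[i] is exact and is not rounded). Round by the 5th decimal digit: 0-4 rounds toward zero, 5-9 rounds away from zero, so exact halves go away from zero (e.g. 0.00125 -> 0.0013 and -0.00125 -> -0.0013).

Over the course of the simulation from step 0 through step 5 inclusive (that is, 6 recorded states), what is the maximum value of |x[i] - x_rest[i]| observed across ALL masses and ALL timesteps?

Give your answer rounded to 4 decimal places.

Step 0: x=[1.0000 4.0000 8.0000 10.0000] v=[-1.0000 0.0000 0.0000 0.0000]
Step 1: x=[1.2500 4.2500 7.5000 10.2500] v=[1.0000 1.0000 -2.0000 1.0000]
Step 2: x=[1.9375 4.5625 6.8750 10.5625] v=[2.7500 1.2500 -2.5000 1.2500]
Step 3: x=[2.7969 4.7969 6.5938 10.7031] v=[3.4375 0.9375 -1.1250 0.5625]
Step 4: x=[3.4571 4.9805 6.8907 10.5664] v=[2.6406 0.7344 1.1874 -0.5468]
Step 5: x=[3.6338 5.2608 7.6289 10.2608] v=[0.7069 1.1212 2.9529 -1.2225]
Max displacement = 2.4062

Answer: 2.4062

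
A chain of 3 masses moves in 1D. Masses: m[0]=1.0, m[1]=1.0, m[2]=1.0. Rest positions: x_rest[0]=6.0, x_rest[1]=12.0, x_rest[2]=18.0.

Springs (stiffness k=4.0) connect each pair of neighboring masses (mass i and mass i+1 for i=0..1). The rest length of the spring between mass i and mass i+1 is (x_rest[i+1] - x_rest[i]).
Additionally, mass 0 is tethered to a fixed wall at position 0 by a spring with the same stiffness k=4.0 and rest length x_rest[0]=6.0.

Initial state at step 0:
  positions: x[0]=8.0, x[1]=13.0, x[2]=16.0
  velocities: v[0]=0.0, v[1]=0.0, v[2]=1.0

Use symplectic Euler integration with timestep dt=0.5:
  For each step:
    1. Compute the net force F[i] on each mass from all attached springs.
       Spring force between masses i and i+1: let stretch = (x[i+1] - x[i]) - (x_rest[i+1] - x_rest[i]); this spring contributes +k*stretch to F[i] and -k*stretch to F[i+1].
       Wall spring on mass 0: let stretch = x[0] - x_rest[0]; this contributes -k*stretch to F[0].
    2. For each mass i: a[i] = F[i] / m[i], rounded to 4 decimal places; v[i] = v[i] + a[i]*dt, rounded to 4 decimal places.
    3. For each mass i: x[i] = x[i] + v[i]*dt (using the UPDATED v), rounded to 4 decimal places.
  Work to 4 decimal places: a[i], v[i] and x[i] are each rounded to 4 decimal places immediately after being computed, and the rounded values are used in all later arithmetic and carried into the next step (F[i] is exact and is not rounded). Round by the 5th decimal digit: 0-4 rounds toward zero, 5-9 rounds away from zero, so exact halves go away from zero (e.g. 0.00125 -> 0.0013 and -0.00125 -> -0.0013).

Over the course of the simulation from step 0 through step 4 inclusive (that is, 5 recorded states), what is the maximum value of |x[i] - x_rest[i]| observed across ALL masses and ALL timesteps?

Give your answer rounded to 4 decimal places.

Step 0: x=[8.0000 13.0000 16.0000] v=[0.0000 0.0000 1.0000]
Step 1: x=[5.0000 11.0000 19.5000] v=[-6.0000 -4.0000 7.0000]
Step 2: x=[3.0000 11.5000 20.5000] v=[-4.0000 1.0000 2.0000]
Step 3: x=[6.5000 12.5000 18.5000] v=[7.0000 2.0000 -4.0000]
Step 4: x=[9.5000 13.5000 16.5000] v=[6.0000 2.0000 -4.0000]
Max displacement = 3.5000

Answer: 3.5000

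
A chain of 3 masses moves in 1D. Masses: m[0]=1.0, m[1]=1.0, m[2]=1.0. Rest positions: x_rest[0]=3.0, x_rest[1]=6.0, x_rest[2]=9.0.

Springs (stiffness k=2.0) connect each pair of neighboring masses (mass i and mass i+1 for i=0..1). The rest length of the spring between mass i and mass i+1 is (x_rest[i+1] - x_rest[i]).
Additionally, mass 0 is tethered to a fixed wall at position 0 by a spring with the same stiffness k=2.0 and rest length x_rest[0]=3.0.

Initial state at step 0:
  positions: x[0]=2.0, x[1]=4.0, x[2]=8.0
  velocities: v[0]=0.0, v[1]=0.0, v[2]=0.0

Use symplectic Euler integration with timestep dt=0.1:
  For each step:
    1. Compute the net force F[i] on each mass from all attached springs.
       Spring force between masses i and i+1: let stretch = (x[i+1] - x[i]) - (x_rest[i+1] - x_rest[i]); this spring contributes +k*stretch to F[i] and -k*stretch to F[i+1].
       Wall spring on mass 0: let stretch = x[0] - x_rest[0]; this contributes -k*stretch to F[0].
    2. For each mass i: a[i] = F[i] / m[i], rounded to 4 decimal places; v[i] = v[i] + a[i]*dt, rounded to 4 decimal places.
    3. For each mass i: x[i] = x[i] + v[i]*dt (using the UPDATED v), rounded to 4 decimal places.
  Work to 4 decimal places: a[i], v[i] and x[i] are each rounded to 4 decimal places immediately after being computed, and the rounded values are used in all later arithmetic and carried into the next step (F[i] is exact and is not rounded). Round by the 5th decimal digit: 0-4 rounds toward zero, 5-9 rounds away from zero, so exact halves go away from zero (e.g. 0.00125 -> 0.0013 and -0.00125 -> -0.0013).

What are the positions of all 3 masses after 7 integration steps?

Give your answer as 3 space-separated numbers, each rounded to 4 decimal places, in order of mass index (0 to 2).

Step 0: x=[2.0000 4.0000 8.0000] v=[0.0000 0.0000 0.0000]
Step 1: x=[2.0000 4.0400 7.9800] v=[0.0000 0.4000 -0.2000]
Step 2: x=[2.0008 4.1180 7.9412] v=[0.0080 0.7800 -0.3880]
Step 3: x=[2.0039 4.2301 7.8859] v=[0.0313 1.1212 -0.5526]
Step 4: x=[2.0115 4.3708 7.8175] v=[0.0758 1.4071 -0.6838]
Step 5: x=[2.0260 4.5333 7.7402] v=[0.1454 1.6246 -0.7731]
Step 6: x=[2.0502 4.7098 7.6588] v=[0.2417 1.7645 -0.8145]
Step 7: x=[2.0866 4.8920 7.5784] v=[0.3636 1.8224 -0.8043]

Answer: 2.0866 4.8920 7.5784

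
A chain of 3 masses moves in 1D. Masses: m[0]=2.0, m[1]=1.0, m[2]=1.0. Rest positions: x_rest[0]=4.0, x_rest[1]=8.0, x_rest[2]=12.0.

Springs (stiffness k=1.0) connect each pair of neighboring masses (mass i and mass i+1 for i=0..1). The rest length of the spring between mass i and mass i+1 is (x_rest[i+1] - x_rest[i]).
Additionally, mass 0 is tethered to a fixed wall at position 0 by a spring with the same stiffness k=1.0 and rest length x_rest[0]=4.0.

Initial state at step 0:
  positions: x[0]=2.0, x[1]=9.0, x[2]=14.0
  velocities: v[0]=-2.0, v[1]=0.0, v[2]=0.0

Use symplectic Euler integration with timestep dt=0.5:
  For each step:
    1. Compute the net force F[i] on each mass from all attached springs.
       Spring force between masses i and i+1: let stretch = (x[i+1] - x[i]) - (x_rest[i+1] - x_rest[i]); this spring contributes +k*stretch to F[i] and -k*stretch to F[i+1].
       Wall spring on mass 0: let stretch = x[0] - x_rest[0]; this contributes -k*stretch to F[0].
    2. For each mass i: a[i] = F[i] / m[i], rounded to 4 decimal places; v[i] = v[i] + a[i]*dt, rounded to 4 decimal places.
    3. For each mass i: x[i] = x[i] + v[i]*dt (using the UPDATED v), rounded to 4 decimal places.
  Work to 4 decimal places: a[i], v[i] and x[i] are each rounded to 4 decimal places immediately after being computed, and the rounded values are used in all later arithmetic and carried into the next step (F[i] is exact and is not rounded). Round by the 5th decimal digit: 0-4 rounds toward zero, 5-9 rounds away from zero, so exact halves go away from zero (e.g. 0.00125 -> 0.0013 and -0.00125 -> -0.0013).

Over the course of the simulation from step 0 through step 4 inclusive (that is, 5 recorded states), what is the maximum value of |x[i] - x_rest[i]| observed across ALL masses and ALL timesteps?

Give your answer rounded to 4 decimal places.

Answer: 2.3750

Derivation:
Step 0: x=[2.0000 9.0000 14.0000] v=[-2.0000 0.0000 0.0000]
Step 1: x=[1.6250 8.5000 13.7500] v=[-0.7500 -1.0000 -0.5000]
Step 2: x=[1.9063 7.5938 13.1875] v=[0.5625 -1.8125 -1.1250]
Step 3: x=[2.6602 6.6641 12.2266] v=[1.5078 -1.8594 -1.9219]
Step 4: x=[3.5821 6.1241 10.8750] v=[1.8438 -1.0801 -2.7032]
Max displacement = 2.3750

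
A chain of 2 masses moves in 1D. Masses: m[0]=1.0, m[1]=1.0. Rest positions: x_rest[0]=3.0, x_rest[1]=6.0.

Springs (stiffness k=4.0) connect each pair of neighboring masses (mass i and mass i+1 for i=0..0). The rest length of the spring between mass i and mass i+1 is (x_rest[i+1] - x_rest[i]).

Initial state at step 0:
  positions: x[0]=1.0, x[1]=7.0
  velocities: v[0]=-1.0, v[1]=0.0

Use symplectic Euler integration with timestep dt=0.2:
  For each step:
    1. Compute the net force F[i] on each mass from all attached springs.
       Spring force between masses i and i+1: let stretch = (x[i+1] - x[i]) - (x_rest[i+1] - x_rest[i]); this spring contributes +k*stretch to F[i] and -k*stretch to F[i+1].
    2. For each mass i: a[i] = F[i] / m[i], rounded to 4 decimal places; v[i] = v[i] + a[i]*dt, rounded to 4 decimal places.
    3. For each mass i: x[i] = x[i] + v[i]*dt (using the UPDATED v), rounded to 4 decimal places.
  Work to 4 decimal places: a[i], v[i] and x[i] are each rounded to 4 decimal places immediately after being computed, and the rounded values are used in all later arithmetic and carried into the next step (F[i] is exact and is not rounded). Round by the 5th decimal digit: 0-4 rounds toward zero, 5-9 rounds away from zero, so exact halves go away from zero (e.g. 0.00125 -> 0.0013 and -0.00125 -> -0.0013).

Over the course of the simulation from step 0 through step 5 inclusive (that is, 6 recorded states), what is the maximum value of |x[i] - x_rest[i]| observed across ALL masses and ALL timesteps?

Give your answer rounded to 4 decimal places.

Step 0: x=[1.0000 7.0000] v=[-1.0000 0.0000]
Step 1: x=[1.2800 6.5200] v=[1.4000 -2.4000]
Step 2: x=[1.9184 5.6816] v=[3.1920 -4.1920]
Step 3: x=[2.6789 4.7211] v=[3.8026 -4.8026]
Step 4: x=[3.2862 3.9138] v=[3.0364 -4.0364]
Step 5: x=[3.5139 3.4861] v=[1.1385 -2.1385]
Max displacement = 2.5139

Answer: 2.5139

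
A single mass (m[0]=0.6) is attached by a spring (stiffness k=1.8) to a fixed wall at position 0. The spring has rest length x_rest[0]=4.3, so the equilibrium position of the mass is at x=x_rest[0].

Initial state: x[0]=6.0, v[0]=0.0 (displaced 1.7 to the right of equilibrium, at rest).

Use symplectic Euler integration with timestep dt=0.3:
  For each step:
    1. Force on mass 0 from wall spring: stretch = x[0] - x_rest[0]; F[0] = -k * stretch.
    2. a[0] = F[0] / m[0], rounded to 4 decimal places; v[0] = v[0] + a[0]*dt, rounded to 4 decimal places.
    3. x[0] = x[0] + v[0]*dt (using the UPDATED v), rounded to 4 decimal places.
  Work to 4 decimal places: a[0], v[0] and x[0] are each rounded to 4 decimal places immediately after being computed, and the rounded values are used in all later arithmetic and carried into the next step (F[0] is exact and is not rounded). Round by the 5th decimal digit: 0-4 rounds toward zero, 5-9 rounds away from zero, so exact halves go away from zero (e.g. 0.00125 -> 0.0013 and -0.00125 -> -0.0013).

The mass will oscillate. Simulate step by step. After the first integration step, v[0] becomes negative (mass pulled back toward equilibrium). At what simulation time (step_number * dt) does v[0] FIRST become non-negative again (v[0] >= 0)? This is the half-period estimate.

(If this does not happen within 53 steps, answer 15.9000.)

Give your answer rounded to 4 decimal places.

Answer: 1.8000

Derivation:
Step 0: x=[6.0000] v=[0.0000]
Step 1: x=[5.5410] v=[-1.5300]
Step 2: x=[4.7469] v=[-2.6469]
Step 3: x=[3.8322] v=[-3.0491]
Step 4: x=[3.0438] v=[-2.6281]
Step 5: x=[2.5946] v=[-1.4975]
Step 6: x=[2.6058] v=[0.0374]
First v>=0 after going negative at step 6, time=1.8000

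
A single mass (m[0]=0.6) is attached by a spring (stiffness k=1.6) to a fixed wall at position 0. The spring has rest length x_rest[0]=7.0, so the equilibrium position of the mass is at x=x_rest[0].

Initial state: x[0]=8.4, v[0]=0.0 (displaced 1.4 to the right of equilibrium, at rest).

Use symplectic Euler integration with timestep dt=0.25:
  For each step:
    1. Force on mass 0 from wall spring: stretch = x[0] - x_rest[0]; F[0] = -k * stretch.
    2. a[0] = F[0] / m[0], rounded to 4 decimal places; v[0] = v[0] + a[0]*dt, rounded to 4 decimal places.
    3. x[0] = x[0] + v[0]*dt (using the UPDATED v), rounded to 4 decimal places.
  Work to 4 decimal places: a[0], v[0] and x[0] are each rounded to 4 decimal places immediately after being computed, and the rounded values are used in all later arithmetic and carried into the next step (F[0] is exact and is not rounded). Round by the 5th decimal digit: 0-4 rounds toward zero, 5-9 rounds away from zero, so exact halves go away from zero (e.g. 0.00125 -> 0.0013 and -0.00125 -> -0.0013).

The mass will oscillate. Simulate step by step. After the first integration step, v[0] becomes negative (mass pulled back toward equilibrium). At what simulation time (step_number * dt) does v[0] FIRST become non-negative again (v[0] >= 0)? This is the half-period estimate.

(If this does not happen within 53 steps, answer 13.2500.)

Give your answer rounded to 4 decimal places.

Answer: 2.0000

Derivation:
Step 0: x=[8.4000] v=[0.0000]
Step 1: x=[8.1667] v=[-0.9333]
Step 2: x=[7.7389] v=[-1.7111]
Step 3: x=[7.1880] v=[-2.2037]
Step 4: x=[6.6058] v=[-2.3290]
Step 5: x=[6.0893] v=[-2.0662]
Step 6: x=[5.7245] v=[-1.4591]
Step 7: x=[5.5723] v=[-0.6088]
Step 8: x=[5.6581] v=[0.3430]
First v>=0 after going negative at step 8, time=2.0000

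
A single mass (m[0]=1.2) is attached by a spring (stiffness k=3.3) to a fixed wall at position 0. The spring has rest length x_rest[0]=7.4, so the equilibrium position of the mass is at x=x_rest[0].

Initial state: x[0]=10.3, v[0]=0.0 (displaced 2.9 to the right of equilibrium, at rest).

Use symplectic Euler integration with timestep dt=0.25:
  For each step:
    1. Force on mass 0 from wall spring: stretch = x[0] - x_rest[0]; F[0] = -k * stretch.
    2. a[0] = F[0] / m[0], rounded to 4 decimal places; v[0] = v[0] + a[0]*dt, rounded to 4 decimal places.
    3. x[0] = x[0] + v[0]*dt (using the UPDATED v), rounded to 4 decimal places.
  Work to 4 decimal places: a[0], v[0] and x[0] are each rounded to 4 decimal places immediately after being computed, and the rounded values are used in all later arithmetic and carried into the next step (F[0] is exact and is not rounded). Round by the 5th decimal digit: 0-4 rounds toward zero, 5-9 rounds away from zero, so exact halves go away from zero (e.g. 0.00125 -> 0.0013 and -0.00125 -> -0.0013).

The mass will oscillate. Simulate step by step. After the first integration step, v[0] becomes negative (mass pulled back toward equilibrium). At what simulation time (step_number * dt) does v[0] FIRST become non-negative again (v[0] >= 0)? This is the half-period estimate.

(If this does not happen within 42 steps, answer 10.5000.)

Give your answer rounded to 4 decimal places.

Answer: 2.0000

Derivation:
Step 0: x=[10.3000] v=[0.0000]
Step 1: x=[9.8016] v=[-1.9938]
Step 2: x=[8.8904] v=[-3.6449]
Step 3: x=[7.7230] v=[-4.6696]
Step 4: x=[6.5001] v=[-4.8917]
Step 5: x=[5.4319] v=[-4.2730]
Step 6: x=[4.7019] v=[-2.9199]
Step 7: x=[4.4357] v=[-1.0650]
Step 8: x=[4.6790] v=[0.9730]
First v>=0 after going negative at step 8, time=2.0000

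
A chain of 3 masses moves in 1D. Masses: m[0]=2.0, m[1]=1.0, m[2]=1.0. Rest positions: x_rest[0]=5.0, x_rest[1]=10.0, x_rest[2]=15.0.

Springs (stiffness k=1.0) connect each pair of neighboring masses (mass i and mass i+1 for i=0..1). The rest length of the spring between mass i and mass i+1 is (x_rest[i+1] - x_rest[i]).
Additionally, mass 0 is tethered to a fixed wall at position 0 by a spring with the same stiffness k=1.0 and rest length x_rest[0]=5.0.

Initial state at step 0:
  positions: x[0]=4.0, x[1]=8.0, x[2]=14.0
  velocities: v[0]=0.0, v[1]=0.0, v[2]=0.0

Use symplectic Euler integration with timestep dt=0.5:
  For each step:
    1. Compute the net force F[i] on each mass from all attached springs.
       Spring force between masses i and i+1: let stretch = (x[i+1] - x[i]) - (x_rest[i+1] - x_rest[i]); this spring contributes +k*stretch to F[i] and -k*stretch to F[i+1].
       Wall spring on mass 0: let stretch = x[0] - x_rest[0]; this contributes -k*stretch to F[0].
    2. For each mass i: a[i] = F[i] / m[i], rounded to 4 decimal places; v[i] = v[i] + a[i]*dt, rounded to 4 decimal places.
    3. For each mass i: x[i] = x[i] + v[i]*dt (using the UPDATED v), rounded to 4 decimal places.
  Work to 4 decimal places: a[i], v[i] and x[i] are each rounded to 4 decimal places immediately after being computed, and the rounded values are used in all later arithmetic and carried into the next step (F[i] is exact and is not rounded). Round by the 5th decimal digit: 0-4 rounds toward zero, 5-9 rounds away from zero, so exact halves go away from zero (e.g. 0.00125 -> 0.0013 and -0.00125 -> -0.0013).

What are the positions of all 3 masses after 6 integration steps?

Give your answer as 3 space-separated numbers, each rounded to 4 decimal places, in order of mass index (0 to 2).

Answer: 5.3233 9.1777 14.6239

Derivation:
Step 0: x=[4.0000 8.0000 14.0000] v=[0.0000 0.0000 0.0000]
Step 1: x=[4.0000 8.5000 13.7500] v=[0.0000 1.0000 -0.5000]
Step 2: x=[4.0625 9.1875 13.4375] v=[0.1250 1.3750 -0.6250]
Step 3: x=[4.2579 9.6563 13.3125] v=[0.3907 0.9375 -0.2500]
Step 4: x=[4.5959 9.6895 13.5235] v=[0.6759 0.0664 0.4219]
Step 5: x=[4.9961 9.4078 14.0260] v=[0.8004 -0.5634 1.0049]
Step 6: x=[5.3233 9.1777 14.6239] v=[0.6543 -0.4602 1.1958]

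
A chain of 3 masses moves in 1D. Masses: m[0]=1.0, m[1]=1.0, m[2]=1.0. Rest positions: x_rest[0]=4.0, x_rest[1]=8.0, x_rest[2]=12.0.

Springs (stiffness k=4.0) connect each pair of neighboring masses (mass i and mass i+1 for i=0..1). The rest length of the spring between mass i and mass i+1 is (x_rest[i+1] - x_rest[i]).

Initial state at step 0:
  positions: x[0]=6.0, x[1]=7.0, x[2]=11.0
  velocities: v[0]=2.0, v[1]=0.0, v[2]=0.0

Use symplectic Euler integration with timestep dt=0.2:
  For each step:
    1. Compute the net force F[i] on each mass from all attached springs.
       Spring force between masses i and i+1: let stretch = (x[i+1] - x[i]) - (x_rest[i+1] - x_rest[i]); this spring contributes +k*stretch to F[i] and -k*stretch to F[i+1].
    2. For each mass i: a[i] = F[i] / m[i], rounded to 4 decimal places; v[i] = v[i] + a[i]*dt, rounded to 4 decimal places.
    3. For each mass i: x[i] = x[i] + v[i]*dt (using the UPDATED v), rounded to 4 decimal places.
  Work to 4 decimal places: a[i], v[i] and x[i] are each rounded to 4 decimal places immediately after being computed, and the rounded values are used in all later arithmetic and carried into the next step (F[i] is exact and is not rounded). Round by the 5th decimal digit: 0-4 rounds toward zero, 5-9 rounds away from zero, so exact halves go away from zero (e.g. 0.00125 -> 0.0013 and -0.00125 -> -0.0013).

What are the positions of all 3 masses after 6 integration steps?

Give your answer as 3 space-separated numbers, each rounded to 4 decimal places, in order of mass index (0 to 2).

Step 0: x=[6.0000 7.0000 11.0000] v=[2.0000 0.0000 0.0000]
Step 1: x=[5.9200 7.4800 11.0000] v=[-0.4000 2.4000 0.0000]
Step 2: x=[5.4496 8.2736 11.0768] v=[-2.3520 3.9680 0.3840]
Step 3: x=[4.7910 9.0639 11.3451] v=[-3.2928 3.9514 1.3414]
Step 4: x=[4.1761 9.5355 11.8884] v=[-3.0745 2.3580 2.7164]
Step 5: x=[3.7787 9.5261 12.6952] v=[-1.9870 -0.0472 4.0341]
Step 6: x=[3.6609 9.1041 13.6350] v=[-0.5891 -2.1098 4.6988]

Answer: 3.6609 9.1041 13.6350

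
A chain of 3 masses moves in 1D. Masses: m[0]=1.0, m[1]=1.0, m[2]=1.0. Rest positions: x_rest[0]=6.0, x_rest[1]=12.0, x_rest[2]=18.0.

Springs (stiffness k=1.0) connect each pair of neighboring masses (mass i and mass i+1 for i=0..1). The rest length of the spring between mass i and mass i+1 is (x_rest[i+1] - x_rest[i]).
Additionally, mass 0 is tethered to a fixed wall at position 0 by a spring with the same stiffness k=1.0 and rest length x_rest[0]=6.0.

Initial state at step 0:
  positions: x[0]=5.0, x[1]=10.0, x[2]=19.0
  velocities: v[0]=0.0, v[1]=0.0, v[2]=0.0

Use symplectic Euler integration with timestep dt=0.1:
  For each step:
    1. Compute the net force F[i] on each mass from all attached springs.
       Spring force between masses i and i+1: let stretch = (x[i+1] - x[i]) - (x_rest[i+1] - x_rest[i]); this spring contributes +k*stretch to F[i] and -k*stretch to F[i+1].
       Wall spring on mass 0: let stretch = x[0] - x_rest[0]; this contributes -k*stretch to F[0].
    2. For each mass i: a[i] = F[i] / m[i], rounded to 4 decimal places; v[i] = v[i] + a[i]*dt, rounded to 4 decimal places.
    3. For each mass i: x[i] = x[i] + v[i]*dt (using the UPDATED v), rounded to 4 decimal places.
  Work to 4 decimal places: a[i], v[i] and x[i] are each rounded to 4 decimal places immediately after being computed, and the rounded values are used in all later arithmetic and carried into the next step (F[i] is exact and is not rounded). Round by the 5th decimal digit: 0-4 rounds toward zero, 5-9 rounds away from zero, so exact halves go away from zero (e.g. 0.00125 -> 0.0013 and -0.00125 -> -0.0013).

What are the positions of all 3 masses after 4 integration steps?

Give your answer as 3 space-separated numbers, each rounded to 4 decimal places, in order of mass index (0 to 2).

Answer: 5.0059 10.3837 18.7104

Derivation:
Step 0: x=[5.0000 10.0000 19.0000] v=[0.0000 0.0000 0.0000]
Step 1: x=[5.0000 10.0400 18.9700] v=[0.0000 0.4000 -0.3000]
Step 2: x=[5.0004 10.1189 18.9107] v=[0.0040 0.7890 -0.5930]
Step 3: x=[5.0020 10.2345 18.8235] v=[0.0158 1.1563 -0.8722]
Step 4: x=[5.0059 10.3837 18.7104] v=[0.0389 1.4920 -1.1311]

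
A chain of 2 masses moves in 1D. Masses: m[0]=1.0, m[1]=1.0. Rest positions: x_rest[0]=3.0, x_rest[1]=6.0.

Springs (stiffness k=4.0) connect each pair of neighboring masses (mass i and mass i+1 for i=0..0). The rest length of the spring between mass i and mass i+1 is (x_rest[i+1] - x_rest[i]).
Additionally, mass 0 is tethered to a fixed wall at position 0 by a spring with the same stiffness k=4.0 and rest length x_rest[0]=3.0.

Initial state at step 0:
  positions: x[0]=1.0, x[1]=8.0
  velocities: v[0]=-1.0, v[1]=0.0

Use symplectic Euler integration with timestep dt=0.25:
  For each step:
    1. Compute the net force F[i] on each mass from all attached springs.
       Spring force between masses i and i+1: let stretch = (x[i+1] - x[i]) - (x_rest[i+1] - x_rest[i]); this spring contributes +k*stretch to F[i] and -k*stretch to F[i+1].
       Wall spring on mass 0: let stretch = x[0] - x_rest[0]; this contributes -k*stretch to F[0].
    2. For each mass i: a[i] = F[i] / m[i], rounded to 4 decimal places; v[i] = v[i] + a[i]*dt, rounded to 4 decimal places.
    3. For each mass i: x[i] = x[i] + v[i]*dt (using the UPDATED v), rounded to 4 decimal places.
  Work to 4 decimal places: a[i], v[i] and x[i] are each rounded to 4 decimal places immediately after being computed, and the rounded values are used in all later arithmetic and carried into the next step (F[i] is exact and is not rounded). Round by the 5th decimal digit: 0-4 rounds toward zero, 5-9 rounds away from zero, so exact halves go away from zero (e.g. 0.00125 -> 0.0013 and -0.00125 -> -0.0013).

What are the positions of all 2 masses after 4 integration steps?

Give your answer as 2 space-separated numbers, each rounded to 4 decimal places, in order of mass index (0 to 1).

Answer: 4.9961 4.4219

Derivation:
Step 0: x=[1.0000 8.0000] v=[-1.0000 0.0000]
Step 1: x=[2.2500 7.0000] v=[5.0000 -4.0000]
Step 2: x=[4.1250 5.5625] v=[7.5000 -5.7500]
Step 3: x=[5.3281 4.5156] v=[4.8125 -4.1875]
Step 4: x=[4.9961 4.4219] v=[-1.3281 -0.3750]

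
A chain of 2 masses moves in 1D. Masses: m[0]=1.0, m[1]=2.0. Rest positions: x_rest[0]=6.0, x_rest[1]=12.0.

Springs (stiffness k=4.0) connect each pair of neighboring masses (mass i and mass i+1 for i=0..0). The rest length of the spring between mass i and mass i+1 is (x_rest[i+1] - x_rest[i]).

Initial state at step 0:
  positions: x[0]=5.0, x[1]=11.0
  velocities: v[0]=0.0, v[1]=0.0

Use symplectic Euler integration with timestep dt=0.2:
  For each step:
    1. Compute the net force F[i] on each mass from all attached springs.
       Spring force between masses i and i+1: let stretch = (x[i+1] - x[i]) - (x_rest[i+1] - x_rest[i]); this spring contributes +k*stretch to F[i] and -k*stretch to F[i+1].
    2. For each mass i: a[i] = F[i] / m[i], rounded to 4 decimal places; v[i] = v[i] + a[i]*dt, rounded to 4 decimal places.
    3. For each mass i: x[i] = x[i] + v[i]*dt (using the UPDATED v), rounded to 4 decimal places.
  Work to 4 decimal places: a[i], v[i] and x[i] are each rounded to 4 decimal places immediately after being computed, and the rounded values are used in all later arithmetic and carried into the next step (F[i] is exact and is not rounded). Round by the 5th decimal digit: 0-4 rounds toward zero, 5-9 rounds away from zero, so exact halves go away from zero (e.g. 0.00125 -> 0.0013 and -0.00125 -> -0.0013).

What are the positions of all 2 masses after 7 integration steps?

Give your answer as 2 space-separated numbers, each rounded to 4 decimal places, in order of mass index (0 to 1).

Answer: 5.0000 11.0000

Derivation:
Step 0: x=[5.0000 11.0000] v=[0.0000 0.0000]
Step 1: x=[5.0000 11.0000] v=[0.0000 0.0000]
Step 2: x=[5.0000 11.0000] v=[0.0000 0.0000]
Step 3: x=[5.0000 11.0000] v=[0.0000 0.0000]
Step 4: x=[5.0000 11.0000] v=[0.0000 0.0000]
Step 5: x=[5.0000 11.0000] v=[0.0000 0.0000]
Step 6: x=[5.0000 11.0000] v=[0.0000 0.0000]
Step 7: x=[5.0000 11.0000] v=[0.0000 0.0000]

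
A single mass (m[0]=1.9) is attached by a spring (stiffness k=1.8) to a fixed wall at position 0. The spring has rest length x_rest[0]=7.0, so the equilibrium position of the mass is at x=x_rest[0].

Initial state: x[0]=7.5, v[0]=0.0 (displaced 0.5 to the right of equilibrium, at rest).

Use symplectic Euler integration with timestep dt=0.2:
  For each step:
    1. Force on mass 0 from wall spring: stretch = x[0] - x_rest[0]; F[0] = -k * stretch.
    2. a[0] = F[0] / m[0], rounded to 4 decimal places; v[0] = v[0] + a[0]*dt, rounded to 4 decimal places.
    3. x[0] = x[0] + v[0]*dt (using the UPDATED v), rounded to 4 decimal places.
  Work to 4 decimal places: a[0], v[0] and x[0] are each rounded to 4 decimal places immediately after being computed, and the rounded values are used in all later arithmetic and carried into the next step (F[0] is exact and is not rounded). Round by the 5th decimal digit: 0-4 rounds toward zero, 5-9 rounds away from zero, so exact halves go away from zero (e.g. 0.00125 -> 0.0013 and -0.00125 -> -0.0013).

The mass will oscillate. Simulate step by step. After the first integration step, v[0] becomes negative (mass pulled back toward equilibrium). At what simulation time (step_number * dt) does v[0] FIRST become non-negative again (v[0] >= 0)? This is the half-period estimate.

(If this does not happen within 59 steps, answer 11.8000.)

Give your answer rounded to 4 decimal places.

Answer: 3.4000

Derivation:
Step 0: x=[7.5000] v=[0.0000]
Step 1: x=[7.4811] v=[-0.0947]
Step 2: x=[7.4439] v=[-0.1859]
Step 3: x=[7.3899] v=[-0.2700]
Step 4: x=[7.3211] v=[-0.3439]
Step 5: x=[7.2402] v=[-0.4047]
Step 6: x=[7.1502] v=[-0.4502]
Step 7: x=[7.0545] v=[-0.4787]
Step 8: x=[6.9567] v=[-0.4890]
Step 9: x=[6.8605] v=[-0.4808]
Step 10: x=[6.7696] v=[-0.4544]
Step 11: x=[6.6875] v=[-0.4107]
Step 12: x=[6.6172] v=[-0.3515]
Step 13: x=[6.5614] v=[-0.2790]
Step 14: x=[6.5222] v=[-0.1959]
Step 15: x=[6.5011] v=[-0.1054]
Step 16: x=[6.4989] v=[-0.0109]
Step 17: x=[6.5157] v=[0.0840]
First v>=0 after going negative at step 17, time=3.4000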